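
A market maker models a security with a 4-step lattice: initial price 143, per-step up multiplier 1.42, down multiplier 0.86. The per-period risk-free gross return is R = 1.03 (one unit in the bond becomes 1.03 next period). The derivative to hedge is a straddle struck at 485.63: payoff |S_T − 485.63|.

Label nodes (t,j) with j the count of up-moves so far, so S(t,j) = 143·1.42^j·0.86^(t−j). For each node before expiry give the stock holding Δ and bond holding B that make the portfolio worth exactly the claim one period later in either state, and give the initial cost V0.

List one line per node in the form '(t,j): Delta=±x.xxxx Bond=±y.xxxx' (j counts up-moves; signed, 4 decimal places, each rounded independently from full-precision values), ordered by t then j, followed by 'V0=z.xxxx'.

No-arbitrage ⇒ martingale measure with p* = (R−d)/(u−d) = 0.3036.
At expiry t=4: V(4,0)=407.4078, V(4,1)=356.4725, V(4,2)=272.3699, V(4,3)=133.5028, V(4,4)=95.7893
(3,0): S=90.9560. Δ = (V_up−V_dn)/(S_up−S_dn) = (356.4725−407.4078)/(129.1575−78.2222) = -1.0000. V = [p*·356.4725 + (1−p*)·407.4078]/1.03 = 380.5294. B = V − Δ·S = 471.4854.
(3,1): S=150.1832. Δ = (V_up−V_dn)/(S_up−S_dn) = (272.3699−356.4725)/(213.2601−129.1575) = -1.0000. V = [p*·272.3699 + (1−p*)·356.4725]/1.03 = 321.3023. B = V − Δ·S = 471.4854.
(3,2): S=247.9769. Δ = (V_up−V_dn)/(S_up−S_dn) = (133.5028−272.3699)/(352.1272−213.2601) = -1.0000. V = [p*·133.5028 + (1−p*)·272.3699]/1.03 = 223.5086. B = V − Δ·S = 471.4854.
(3,3): S=409.4502. Δ = (V_up−V_dn)/(S_up−S_dn) = (95.7893−133.5028)/(581.4193−352.1272) = -0.1645. V = [p*·95.7893 + (1−p*)·133.5028]/1.03 = 118.4991. B = V − Δ·S = 185.8448.
(2,0): S=105.7628. Δ = (V_up−V_dn)/(S_up−S_dn) = (321.3023−380.5294)/(150.1832−90.9560) = -1.0000. V = [p*·321.3023 + (1−p*)·380.5294]/1.03 = 351.9901. B = V − Δ·S = 457.7529.
(2,1): S=174.6316. Δ = (V_up−V_dn)/(S_up−S_dn) = (223.5086−321.3023)/(247.9769−150.1832) = -1.0000. V = [p*·223.5086 + (1−p*)·321.3023]/1.03 = 283.1213. B = V − Δ·S = 457.7529.
(2,2): S=288.3452. Δ = (V_up−V_dn)/(S_up−S_dn) = (118.4991−223.5086)/(409.4502−247.9769) = -0.6503. V = [p*·118.4991 + (1−p*)·223.5086]/1.03 = 186.0492. B = V − Δ·S = 373.5661.
(1,0): S=122.9800. Δ = (V_up−V_dn)/(S_up−S_dn) = (283.1213−351.9901)/(174.6316−105.7628) = -1.0000. V = [p*·283.1213 + (1−p*)·351.9901]/1.03 = 321.4402. B = V − Δ·S = 444.4202.
(1,1): S=203.0600. Δ = (V_up−V_dn)/(S_up−S_dn) = (186.0492−283.1213)/(288.3452−174.6316) = -0.8537. V = [p*·186.0492 + (1−p*)·283.1213]/1.03 = 246.2650. B = V − Δ·S = 419.6079.
(0,0): S=143.0000. Δ = (V_up−V_dn)/(S_up−S_dn) = (246.2650−321.4402)/(203.0600−122.9800) = -0.9388. V = [p*·246.2650 + (1−p*)·321.4402]/1.03 = 289.9215. B = V − Δ·S = 424.1630.
Check: Δ(0,0)·S0 + B(0,0) = 289.9215 = V0.

(0,0): Delta=-0.9388 Bond=424.1630
(1,0): Delta=-1.0000 Bond=444.4202
(1,1): Delta=-0.8537 Bond=419.6079
(2,0): Delta=-1.0000 Bond=457.7529
(2,1): Delta=-1.0000 Bond=457.7529
(2,2): Delta=-0.6503 Bond=373.5661
(3,0): Delta=-1.0000 Bond=471.4854
(3,1): Delta=-1.0000 Bond=471.4854
(3,2): Delta=-1.0000 Bond=471.4854
(3,3): Delta=-0.1645 Bond=185.8448
V0=289.9215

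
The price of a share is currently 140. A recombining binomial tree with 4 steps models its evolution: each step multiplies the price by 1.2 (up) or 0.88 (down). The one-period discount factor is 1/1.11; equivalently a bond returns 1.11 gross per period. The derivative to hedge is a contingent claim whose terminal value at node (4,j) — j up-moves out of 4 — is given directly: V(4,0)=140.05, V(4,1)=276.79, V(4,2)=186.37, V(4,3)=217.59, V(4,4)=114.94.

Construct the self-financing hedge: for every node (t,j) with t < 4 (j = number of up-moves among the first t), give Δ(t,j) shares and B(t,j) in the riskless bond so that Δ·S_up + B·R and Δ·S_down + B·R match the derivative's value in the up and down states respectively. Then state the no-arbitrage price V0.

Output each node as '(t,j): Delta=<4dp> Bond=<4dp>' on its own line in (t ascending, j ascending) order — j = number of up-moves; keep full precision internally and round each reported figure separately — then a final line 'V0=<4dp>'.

(0,0): Delta=-0.6020 Bond=206.7047
(1,0): Delta=-0.1979 Bond=179.6502
(1,1): Delta=-0.7180 Bond=248.9260
(2,0): Delta=-0.6890 Bond=252.6522
(2,1): Delta=-0.0570 Bond=178.5785
(2,2): Delta=-0.9077 Bond=314.5498
(3,0): Delta=4.4789 Bond=-212.5991
(3,1): Delta=-2.1719 Bond=473.3739
(3,2): Delta=0.5499 Bond=90.5541
(3,3): Delta=-1.3260 Bond=450.3401
V0=122.4197

Risk-neutral probability p* = (R−d)/(u−d) = (1.11−0.88)/(1.2−0.88) = 0.7188.
Payoff layer (t=4): V(4,0)=140.0500, V(4,1)=276.7900, V(4,2)=186.3700, V(4,3)=217.5900, V(4,4)=114.9400
  t=3,j=0: stock 95.4061 → up 114.4873 (V=276.7900), down 83.9574 (V=140.0500). Price 214.7134; hedge Δ=4.4789, bond B=-212.5991.
  t=3,j=1: stock 130.0992 → up 156.1190 (V=186.3700), down 114.4873 (V=276.7900). Price 190.8114; hedge Δ=-2.1719, bond B=473.3739.
  t=3,j=2: stock 177.4080 → up 212.8896 (V=217.5900), down 156.1190 (V=186.3700). Price 188.1166; hedge Δ=0.5499, bond B=90.5541.
  t=3,j=3: stock 241.9200 → up 290.3040 (V=114.9400), down 212.8896 (V=217.5900). Price 129.5588; hedge Δ=-1.3260, bond B=450.3401.
  t=2,j=0: stock 108.4160 → up 130.0992 (V=190.8114), down 95.4061 (V=214.7134). Price 177.9584; hedge Δ=-0.6890, bond B=252.6522.
  t=2,j=1: stock 147.8400 → up 177.4080 (V=188.1166), down 130.0992 (V=190.8114). Price 170.1572; hedge Δ=-0.0570, bond B=178.5785.
  t=2,j=2: stock 201.6000 → up 241.9200 (V=129.5588), down 177.4080 (V=188.1166). Price 131.5569; hedge Δ=-0.9077, bond B=314.5498.
  t=1,j=0: stock 123.2000 → up 147.8400 (V=170.1572), down 108.4160 (V=177.9584). Price 155.2714; hedge Δ=-0.1979, bond B=179.6502.
  t=1,j=1: stock 168.0000 → up 201.6000 (V=131.5569), down 147.8400 (V=170.1572). Price 128.3002; hedge Δ=-0.7180, bond B=248.9260.
  t=0,j=0: stock 140.0000 → up 168.0000 (V=128.3002), down 123.2000 (V=155.2714). Price 122.4197; hedge Δ=-0.6020, bond B=206.7047.
Self-financing check: at every node Δ·S+B equals the discounted successor values.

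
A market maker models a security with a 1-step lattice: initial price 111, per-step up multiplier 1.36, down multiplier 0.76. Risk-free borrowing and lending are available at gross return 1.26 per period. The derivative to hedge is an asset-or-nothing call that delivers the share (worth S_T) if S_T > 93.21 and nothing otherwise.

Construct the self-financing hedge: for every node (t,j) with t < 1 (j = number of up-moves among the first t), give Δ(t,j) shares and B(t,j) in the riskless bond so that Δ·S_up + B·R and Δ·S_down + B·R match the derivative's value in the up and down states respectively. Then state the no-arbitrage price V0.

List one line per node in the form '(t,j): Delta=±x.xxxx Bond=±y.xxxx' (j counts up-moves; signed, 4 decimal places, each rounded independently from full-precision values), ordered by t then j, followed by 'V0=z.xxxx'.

Since d<R<u, set p* = (R−d)/(u−d) = 0.8333; price each node as the discounted p*-expectation of its children.
Payoff layer (t=1): V(1,0)=0.0000, V(1,1)=150.9600
  t=0,j=0: stock 111.0000 → up 150.9600 (V=150.9600), down 84.3600 (V=0.0000). Price 99.8413; hedge Δ=2.2667, bond B=-151.7587.
Check: Δ(0,0)·S0 + B(0,0) = 99.8413 = V0.

(0,0): Delta=2.2667 Bond=-151.7587
V0=99.8413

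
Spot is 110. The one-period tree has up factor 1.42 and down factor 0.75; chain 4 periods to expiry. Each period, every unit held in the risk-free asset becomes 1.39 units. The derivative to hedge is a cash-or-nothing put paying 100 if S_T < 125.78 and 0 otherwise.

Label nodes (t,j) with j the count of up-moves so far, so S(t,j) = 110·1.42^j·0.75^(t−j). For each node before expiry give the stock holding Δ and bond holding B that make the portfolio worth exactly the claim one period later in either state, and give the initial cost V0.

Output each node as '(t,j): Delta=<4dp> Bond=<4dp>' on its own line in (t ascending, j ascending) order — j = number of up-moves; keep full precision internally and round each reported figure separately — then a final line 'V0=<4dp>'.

Since d<R<u, set p* = (R−d)/(u−d) = 0.9552; price each node as the discounted p*-expectation of its children.
At expiry t=4: V(4,0)=100.0000, V(4,1)=100.0000, V(4,2)=100.0000, V(4,3)=0.0000, V(4,4)=0.0000
  t=3,j=0: stock 46.4062 → up 65.8969 (V=100.0000), down 34.8047 (V=100.0000). Price 71.9424; hedge Δ=0.0000, bond B=71.9424.
  t=3,j=1: stock 87.8625 → up 124.7647 (V=100.0000), down 65.8969 (V=100.0000). Price 71.9424; hedge Δ=0.0000, bond B=71.9424.
  t=3,j=2: stock 166.3530 → up 236.2213 (V=0.0000), down 124.7648 (V=100.0000). Price 3.2213; hedge Δ=-0.8972, bond B=152.4750.
  t=3,j=3: stock 314.9617 → up 447.2456 (V=0.0000), down 236.2213 (V=0.0000). Price 0.0000; hedge Δ=0.0000, bond B=0.0000.
  t=2,j=0: stock 61.8750 → up 87.8625 (V=71.9424), down 46.4062 (V=71.9424). Price 51.7572; hedge Δ=0.0000, bond B=51.7572.
  t=2,j=1: stock 117.1500 → up 166.3530 (V=3.2213), down 87.8625 (V=71.9424). Price 4.5312; hedge Δ=-0.8755, bond B=107.1001.
  t=2,j=2: stock 221.8040 → up 314.9617 (V=0.0000), down 166.3530 (V=3.2213). Price 0.1038; hedge Δ=-0.0217, bond B=4.9117.
  t=1,j=0: stock 82.5000 → up 117.1500 (V=4.5312), down 61.8750 (V=51.7572). Price 4.7811; hedge Δ=-0.8544, bond B=75.2676.
  t=1,j=1: stock 156.2000 → up 221.8040 (V=0.1038), down 117.1500 (V=4.5312). Price 0.2173; hedge Δ=-0.0423, bond B=6.8254.
  t=0,j=0: stock 110.0000 → up 156.2000 (V=0.2173), down 82.5000 (V=4.7811). Price 0.3033; hedge Δ=-0.0619, bond B=7.1151.
Self-financing check: at every node Δ·S+B equals the discounted successor values.

(0,0): Delta=-0.0619 Bond=7.1151
(1,0): Delta=-0.8544 Bond=75.2676
(1,1): Delta=-0.0423 Bond=6.8254
(2,0): Delta=0.0000 Bond=51.7572
(2,1): Delta=-0.8755 Bond=107.1001
(2,2): Delta=-0.0217 Bond=4.9117
(3,0): Delta=0.0000 Bond=71.9424
(3,1): Delta=0.0000 Bond=71.9424
(3,2): Delta=-0.8972 Bond=152.4750
(3,3): Delta=0.0000 Bond=0.0000
V0=0.3033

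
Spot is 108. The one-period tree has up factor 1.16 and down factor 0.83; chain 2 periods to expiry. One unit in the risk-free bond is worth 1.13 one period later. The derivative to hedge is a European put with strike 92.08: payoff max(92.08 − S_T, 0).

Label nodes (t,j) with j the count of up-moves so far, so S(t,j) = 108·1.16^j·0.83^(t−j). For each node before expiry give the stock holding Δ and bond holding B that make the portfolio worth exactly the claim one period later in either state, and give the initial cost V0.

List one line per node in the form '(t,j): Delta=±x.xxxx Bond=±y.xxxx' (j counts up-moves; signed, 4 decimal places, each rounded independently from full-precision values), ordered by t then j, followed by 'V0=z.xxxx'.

(0,0): Delta=-0.0399 Bond=4.4243
(1,0): Delta=-0.5976 Bond=54.9944
(1,1): Delta=0.0000 Bond=0.0000
V0=0.1144

No-arbitrage ⇒ martingale measure with p* = (R−d)/(u−d) = 0.9091.
Payoff layer (t=2): V(2,0)=17.6788, V(2,1)=0.0000, V(2,2)=0.0000
  t=1,j=0: stock 89.6400 → up 103.9824 (V=0.0000), down 74.4012 (V=17.6788). Price 1.4223; hedge Δ=-0.5976, bond B=54.9944.
  t=1,j=1: stock 125.2800 → up 145.3248 (V=0.0000), down 103.9824 (V=0.0000). Price 0.0000; hedge Δ=0.0000, bond B=0.0000.
  t=0,j=0: stock 108.0000 → up 125.2800 (V=0.0000), down 89.6400 (V=1.4223). Price 0.1144; hedge Δ=-0.0399, bond B=4.4243.
Check: Δ(0,0)·S0 + B(0,0) = 0.1144 = V0.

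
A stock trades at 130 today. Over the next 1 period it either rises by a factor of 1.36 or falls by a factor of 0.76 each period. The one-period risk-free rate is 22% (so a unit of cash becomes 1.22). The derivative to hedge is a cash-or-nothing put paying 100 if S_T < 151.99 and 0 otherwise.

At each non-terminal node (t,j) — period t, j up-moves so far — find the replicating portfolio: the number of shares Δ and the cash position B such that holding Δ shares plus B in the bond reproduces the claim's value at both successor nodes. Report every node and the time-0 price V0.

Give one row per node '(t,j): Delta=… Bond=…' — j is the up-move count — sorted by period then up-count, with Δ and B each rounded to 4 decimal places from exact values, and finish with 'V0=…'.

Since d<R<u, set p* = (R−d)/(u−d) = 0.7667; price each node as the discounted p*-expectation of its children.
Payoff layer (t=1): V(1,0)=100.0000, V(1,1)=0.0000
Node (0,0) S=130.0000: V=(p*·0.0000+(1−p*)·100.0000)/1.22=19.1257; Δ=(0.0000−100.0000)/(176.8000−98.8000)=-1.2821; B=V−Δ·S=185.7923
Check: Δ(0,0)·S0 + B(0,0) = 19.1257 = V0.

(0,0): Delta=-1.2821 Bond=185.7923
V0=19.1257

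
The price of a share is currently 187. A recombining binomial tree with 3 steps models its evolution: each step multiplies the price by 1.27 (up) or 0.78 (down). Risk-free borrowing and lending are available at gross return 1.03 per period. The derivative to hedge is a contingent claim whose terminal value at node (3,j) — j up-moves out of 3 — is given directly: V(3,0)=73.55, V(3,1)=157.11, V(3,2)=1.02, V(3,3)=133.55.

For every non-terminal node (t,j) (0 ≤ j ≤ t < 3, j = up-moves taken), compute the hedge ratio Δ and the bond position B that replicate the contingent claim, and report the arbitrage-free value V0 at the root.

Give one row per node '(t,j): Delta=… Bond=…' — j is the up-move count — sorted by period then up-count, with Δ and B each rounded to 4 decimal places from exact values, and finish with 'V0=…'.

(0,0): Delta=-0.2414 Bond=122.4362
(1,0): Delta=-0.5258 Bond=167.5967
(1,1): Delta=-0.0737 Bond=86.2814
(2,0): Delta=1.4989 Bond=-57.7319
(2,1): Delta=-1.7196 Bond=393.7668
(2,2): Delta=0.8967 Bond=-203.8312
V0=77.2920

No-arbitrage ⇒ martingale measure with p* = (R−d)/(u−d) = 0.5102.
Terminal values V(3,·): V(3,0)=73.5500, V(3,1)=157.1100, V(3,2)=1.0200, V(3,3)=133.5500
  t=2,j=0: stock 113.7708 → up 144.4889 (V=157.1100), down 88.7412 (V=73.5500). Price 112.7987; hedge Δ=1.4989, bond B=-57.7319.
  t=2,j=1: stock 185.2422 → up 235.2576 (V=1.0200), down 144.4889 (V=157.1100). Price 75.2158; hedge Δ=-1.7196, bond B=393.7668.
  t=2,j=2: stock 301.6123 → up 383.0476 (V=133.5500), down 235.2576 (V=1.0200). Price 66.6382; hedge Δ=0.8967, bond B=-203.8312.
  t=1,j=0: stock 145.8600 → up 185.2422 (V=75.2158), down 113.7708 (V=112.7987). Price 90.8968; hedge Δ=-0.5258, bond B=167.5967.
  t=1,j=1: stock 237.4900 → up 301.6123 (V=66.6382), down 185.2422 (V=75.2158). Price 68.7762; hedge Δ=-0.0737, bond B=86.2814.
  t=0,j=0: stock 187.0000 → up 237.4900 (V=68.7762), down 145.8600 (V=90.8968). Price 77.2920; hedge Δ=-0.2414, bond B=122.4362.
The time-0 hedge costs 77.2920, which is the no-arbitrage price.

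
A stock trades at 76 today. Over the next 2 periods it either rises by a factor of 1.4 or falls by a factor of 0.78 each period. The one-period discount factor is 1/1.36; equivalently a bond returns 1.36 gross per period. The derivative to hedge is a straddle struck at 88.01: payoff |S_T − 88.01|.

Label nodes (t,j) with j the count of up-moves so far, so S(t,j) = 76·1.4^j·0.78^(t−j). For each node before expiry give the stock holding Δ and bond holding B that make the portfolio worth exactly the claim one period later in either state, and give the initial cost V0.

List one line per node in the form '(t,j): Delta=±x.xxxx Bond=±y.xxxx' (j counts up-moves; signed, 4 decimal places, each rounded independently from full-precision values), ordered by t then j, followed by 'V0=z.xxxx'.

The replicating-portfolio and risk-neutral prices coincide; use p* = (1.36−0.78)/(1.4−0.78) = 0.9355 for the latter.
Terminal values V(2,·): V(2,0)=41.7716, V(2,1)=5.0180, V(2,2)=60.9500
  t=1,j=0: stock 59.2800 → up 82.9920 (V=5.0180), down 46.2384 (V=41.7716). Price 5.4332; hedge Δ=-1.0000, bond B=64.7132.
  t=1,j=1: stock 106.4000 → up 148.9600 (V=60.9500), down 82.9920 (V=5.0180). Price 42.1629; hedge Δ=0.8479, bond B=-48.0500.
  t=0,j=0: stock 76.0000 → up 106.4000 (V=42.1629), down 59.2800 (V=5.4332). Price 29.2597; hedge Δ=0.7795, bond B=-29.9816.
Check: Δ(0,0)·S0 + B(0,0) = 29.2597 = V0.

(0,0): Delta=0.7795 Bond=-29.9816
(1,0): Delta=-1.0000 Bond=64.7132
(1,1): Delta=0.8479 Bond=-48.0500
V0=29.2597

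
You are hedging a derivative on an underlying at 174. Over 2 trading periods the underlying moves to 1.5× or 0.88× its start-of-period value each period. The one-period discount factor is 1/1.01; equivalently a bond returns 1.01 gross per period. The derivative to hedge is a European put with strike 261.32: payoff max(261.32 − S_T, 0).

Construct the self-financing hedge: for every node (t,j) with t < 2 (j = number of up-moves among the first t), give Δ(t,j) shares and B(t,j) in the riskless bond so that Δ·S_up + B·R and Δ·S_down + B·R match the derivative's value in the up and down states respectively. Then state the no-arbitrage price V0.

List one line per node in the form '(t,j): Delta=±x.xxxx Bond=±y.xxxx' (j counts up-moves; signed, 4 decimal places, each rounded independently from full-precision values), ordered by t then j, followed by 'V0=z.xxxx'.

Risk-neutral probability p* = (R−d)/(u−d) = (1.01−0.88)/(1.5−0.88) = 0.2097.
Terminal payoffs: V(2,0)=126.5744, V(2,1)=31.6400, V(2,2)=0.0000
Node (1,0) S=153.1200: V=(p*·31.6400+(1−p*)·126.5744)/1.01=105.6127; Δ=(31.6400−126.5744)/(229.6800−134.7456)=-1.0000; B=V−Δ·S=258.7327
Node (1,1) S=261.0000: V=(p*·0.0000+(1−p*)·31.6400)/1.01=24.7582; Δ=(0.0000−31.6400)/(391.5000−229.6800)=-0.1955; B=V−Δ·S=75.7905
Node (0,0) S=174.0000: V=(p*·24.7582+(1−p*)·105.6127)/1.01=87.7815; Δ=(24.7582−105.6127)/(261.0000−153.1200)=-0.7495; B=V−Δ·S=218.1919
The time-0 hedge costs 87.7815, which is the no-arbitrage price.

(0,0): Delta=-0.7495 Bond=218.1919
(1,0): Delta=-1.0000 Bond=258.7327
(1,1): Delta=-0.1955 Bond=75.7905
V0=87.7815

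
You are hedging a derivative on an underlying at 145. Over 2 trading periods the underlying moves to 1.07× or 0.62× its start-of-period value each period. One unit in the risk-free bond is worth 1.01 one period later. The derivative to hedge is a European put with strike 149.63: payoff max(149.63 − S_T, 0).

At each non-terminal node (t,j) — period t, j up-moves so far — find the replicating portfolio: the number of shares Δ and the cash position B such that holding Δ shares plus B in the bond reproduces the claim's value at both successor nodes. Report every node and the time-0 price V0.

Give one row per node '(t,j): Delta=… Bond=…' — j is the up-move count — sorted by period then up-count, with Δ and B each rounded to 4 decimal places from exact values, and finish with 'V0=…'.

Under the risk-neutral measure, an up-move has probability p* = (R−d)/(u−d) = 0.8667 and values discount at R = 1.01.
Terminal payoffs: V(2,0)=93.8920, V(2,1)=53.4370, V(2,2)=0.0000
Node (1,0) S=89.9000: V=(p*·53.4370+(1−p*)·93.8920)/1.01=58.2485; Δ=(53.4370−93.8920)/(96.1930−55.7380)=-1.0000; B=V−Δ·S=148.1485
Node (1,1) S=155.1500: V=(p*·0.0000+(1−p*)·53.4370)/1.01=7.0544; Δ=(0.0000−53.4370)/(166.0105−96.1930)=-0.7654; B=V−Δ·S=125.8033
Node (0,0) S=145.0000: V=(p*·7.0544+(1−p*)·58.2485)/1.01=13.7428; Δ=(7.0544−58.2485)/(155.1500−89.9000)=-0.7846; B=V−Δ·S=127.5076
Each (Δ,B) replicates both successor values, so the strategy is self-financing and V0 is arbitrage-free.

(0,0): Delta=-0.7846 Bond=127.5076
(1,0): Delta=-1.0000 Bond=148.1485
(1,1): Delta=-0.7654 Bond=125.8033
V0=13.7428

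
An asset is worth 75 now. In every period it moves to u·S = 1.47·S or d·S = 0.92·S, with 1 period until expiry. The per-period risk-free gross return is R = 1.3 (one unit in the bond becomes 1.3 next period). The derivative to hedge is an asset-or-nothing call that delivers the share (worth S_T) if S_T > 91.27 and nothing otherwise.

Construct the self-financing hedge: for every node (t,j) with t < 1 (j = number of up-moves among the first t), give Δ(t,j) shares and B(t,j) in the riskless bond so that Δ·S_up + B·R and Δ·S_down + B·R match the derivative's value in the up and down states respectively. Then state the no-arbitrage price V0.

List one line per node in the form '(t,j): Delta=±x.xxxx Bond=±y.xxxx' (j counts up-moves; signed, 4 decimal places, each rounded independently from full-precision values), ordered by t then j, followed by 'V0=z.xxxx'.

(0,0): Delta=2.6727 Bond=-141.8601
V0=58.5944

Risk-neutral probability p* = (R−d)/(u−d) = (1.3−0.92)/(1.47−0.92) = 0.6909.
At expiry t=1: V(1,0)=0.0000, V(1,1)=110.2500
Node (0,0) S=75.0000: V=(p*·110.2500+(1−p*)·0.0000)/1.3=58.5944; Δ=(110.2500−0.0000)/(110.2500−69.0000)=2.6727; B=V−Δ·S=-141.8601
Check: Δ(0,0)·S0 + B(0,0) = 58.5944 = V0.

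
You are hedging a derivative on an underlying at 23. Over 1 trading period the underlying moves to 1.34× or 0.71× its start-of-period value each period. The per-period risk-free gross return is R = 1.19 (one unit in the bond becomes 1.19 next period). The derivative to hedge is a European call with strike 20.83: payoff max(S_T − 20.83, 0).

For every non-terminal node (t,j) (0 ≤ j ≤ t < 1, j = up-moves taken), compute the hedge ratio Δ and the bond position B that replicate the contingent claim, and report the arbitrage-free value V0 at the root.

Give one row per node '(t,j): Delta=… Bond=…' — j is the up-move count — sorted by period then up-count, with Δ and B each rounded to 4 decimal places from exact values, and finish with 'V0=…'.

The replicating-portfolio and risk-neutral prices coincide; use p* = (1.19−0.71)/(1.34−0.71) = 0.7619 for the latter.
Terminal payoffs: V(1,0)=0.0000, V(1,1)=9.9900
  t=0,j=0: stock 23.0000 → up 30.8200 (V=9.9900), down 16.3300 (V=0.0000). Price 6.3962; hedge Δ=0.6894, bond B=-9.4610.
The time-0 hedge costs 6.3962, which is the no-arbitrage price.

(0,0): Delta=0.6894 Bond=-9.4610
V0=6.3962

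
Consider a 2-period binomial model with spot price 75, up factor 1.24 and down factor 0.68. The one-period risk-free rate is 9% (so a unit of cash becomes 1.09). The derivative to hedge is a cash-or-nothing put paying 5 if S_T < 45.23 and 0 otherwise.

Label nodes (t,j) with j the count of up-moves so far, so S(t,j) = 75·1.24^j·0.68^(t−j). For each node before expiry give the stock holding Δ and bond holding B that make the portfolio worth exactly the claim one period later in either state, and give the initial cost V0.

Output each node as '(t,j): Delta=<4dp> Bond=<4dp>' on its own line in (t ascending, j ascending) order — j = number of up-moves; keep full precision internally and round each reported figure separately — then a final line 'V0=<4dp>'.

No-arbitrage ⇒ martingale measure with p* = (R−d)/(u−d) = 0.7321.
Terminal values V(2,·): V(2,0)=5.0000, V(2,1)=0.0000, V(2,2)=0.0000
Node (1,0) S=51.0000: V=(p*·0.0000+(1−p*)·5.0000)/1.09=1.2287; Δ=(0.0000−5.0000)/(63.2400−34.6800)=-0.1751; B=V−Δ·S=10.1573
Node (1,1) S=93.0000: V=(p*·0.0000+(1−p*)·0.0000)/1.09=0.0000; Δ=(0.0000−0.0000)/(115.3200−63.2400)=0.0000; B=V−Δ·S=0.0000
Node (0,0) S=75.0000: V=(p*·0.0000+(1−p*)·1.2287)/1.09=0.3019; Δ=(0.0000−1.2287)/(93.0000−51.0000)=-0.0293; B=V−Δ·S=2.4961
Root portfolio cost Δ·75+B reproduces V0=0.3019.

(0,0): Delta=-0.0293 Bond=2.4961
(1,0): Delta=-0.1751 Bond=10.1573
(1,1): Delta=0.0000 Bond=0.0000
V0=0.3019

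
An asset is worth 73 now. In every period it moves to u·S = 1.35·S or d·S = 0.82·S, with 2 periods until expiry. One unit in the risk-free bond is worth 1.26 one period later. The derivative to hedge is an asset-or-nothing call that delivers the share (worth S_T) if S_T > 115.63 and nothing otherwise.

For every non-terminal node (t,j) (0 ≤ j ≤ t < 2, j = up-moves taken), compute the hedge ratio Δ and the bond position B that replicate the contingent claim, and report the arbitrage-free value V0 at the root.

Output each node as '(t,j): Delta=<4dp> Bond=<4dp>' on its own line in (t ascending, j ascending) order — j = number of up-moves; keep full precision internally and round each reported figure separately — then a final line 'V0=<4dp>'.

The replicating-portfolio and risk-neutral prices coincide; use p* = (1.26−0.82)/(1.35−0.82) = 0.8302 for the latter.
Terminal payoffs: V(2,0)=0.0000, V(2,1)=0.0000, V(2,2)=133.0425
  t=1,j=0: stock 59.8600 → up 80.8110 (V=0.0000), down 49.0852 (V=0.0000). Price 0.0000; hedge Δ=0.0000, bond B=0.0000.
  t=1,j=1: stock 98.5500 → up 133.0425 (V=133.0425), down 80.8110 (V=0.0000). Price 87.6590; hedge Δ=2.5472, bond B=-163.3646.
  t=0,j=0: stock 73.0000 → up 98.5500 (V=87.6590), down 59.8600 (V=0.0000). Price 57.7568; hedge Δ=2.2657, bond B=-107.6376.
Each (Δ,B) replicates both successor values, so the strategy is self-financing and V0 is arbitrage-free.

(0,0): Delta=2.2657 Bond=-107.6376
(1,0): Delta=0.0000 Bond=0.0000
(1,1): Delta=2.5472 Bond=-163.3646
V0=57.7568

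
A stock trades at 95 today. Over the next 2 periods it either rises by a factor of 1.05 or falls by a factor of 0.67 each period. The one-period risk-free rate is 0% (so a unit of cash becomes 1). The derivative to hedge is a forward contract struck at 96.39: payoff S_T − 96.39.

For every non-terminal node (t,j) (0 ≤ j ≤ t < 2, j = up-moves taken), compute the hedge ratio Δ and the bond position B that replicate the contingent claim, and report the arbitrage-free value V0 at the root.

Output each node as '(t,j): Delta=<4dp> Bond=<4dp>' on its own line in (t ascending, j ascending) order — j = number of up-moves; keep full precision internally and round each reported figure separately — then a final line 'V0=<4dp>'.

(0,0): Delta=1.0000 Bond=-96.3900
(1,0): Delta=1.0000 Bond=-96.3900
(1,1): Delta=1.0000 Bond=-96.3900
V0=-1.3900

The replicating-portfolio and risk-neutral prices coincide; use p* = (1−0.67)/(1.05−0.67) = 0.8684 for the latter.
Terminal values V(2,·): V(2,0)=-53.7445, V(2,1)=-29.5575, V(2,2)=8.3475
(1,0): S=63.6500. Δ = (V_up−V_dn)/(S_up−S_dn) = (-29.5575−-53.7445)/(66.8325−42.6455) = 1.0000. V = [p*·-29.5575 + (1−p*)·-53.7445]/1 = -32.7400. B = V − Δ·S = -96.3900.
(1,1): S=99.7500. Δ = (V_up−V_dn)/(S_up−S_dn) = (8.3475−-29.5575)/(104.7375−66.8325) = 1.0000. V = [p*·8.3475 + (1−p*)·-29.5575]/1 = 3.3600. B = V − Δ·S = -96.3900.
(0,0): S=95.0000. Δ = (V_up−V_dn)/(S_up−S_dn) = (3.3600−-32.7400)/(99.7500−63.6500) = 1.0000. V = [p*·3.3600 + (1−p*)·-32.7400]/1 = -1.3900. B = V − Δ·S = -96.3900.
Self-financing check: at every node Δ·S+B equals the discounted successor values.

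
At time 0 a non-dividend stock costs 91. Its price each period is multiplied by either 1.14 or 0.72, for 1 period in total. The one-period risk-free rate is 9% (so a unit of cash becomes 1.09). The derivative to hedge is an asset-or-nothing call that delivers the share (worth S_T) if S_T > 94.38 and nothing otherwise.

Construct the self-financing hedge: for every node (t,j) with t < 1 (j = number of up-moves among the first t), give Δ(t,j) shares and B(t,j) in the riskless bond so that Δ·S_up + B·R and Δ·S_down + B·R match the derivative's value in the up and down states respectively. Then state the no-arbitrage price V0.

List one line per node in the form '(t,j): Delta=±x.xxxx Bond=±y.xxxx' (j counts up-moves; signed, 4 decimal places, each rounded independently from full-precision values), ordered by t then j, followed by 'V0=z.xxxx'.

Under the risk-neutral measure, an up-move has probability p* = (R−d)/(u−d) = 0.8810 and values discount at R = 1.09.
At expiry t=1: V(1,0)=0.0000, V(1,1)=103.7400
  t=0,j=0: stock 91.0000 → up 103.7400 (V=103.7400), down 65.5200 (V=0.0000). Price 83.8440; hedge Δ=2.7143, bond B=-163.1560.
Self-financing check: at every node Δ·S+B equals the discounted successor values.

(0,0): Delta=2.7143 Bond=-163.1560
V0=83.8440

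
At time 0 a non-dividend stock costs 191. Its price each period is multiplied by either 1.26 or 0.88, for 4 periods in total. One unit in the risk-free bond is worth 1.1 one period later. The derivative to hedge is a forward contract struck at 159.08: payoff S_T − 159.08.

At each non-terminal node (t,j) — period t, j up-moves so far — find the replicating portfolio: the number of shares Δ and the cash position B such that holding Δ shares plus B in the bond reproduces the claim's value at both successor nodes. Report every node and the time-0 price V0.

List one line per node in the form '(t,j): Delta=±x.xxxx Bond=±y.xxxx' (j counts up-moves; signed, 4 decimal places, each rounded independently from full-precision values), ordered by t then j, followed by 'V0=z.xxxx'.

The replicating-portfolio and risk-neutral prices coincide; use p* = (1.1−0.88)/(1.26−0.88) = 0.5789 for the latter.
Payoff layer (t=4): V(4,0)=-44.5382, V(4,1)=4.9231, V(4,2)=75.7426, V(4,3)=177.1432, V(4,4)=322.3305
(3,0): S=130.1612. Δ = (V_up−V_dn)/(S_up−S_dn) = (4.9231−-44.5382)/(164.0031−114.5418) = 1.0000. V = [p*·4.9231 + (1−p*)·-44.5382]/1.1 = -14.4570. B = V − Δ·S = -144.6182.
(3,1): S=186.3671. Δ = (V_up−V_dn)/(S_up−S_dn) = (75.7426−4.9231)/(234.8226−164.0031) = 1.0000. V = [p*·75.7426 + (1−p*)·4.9231]/1.1 = 41.7489. B = V − Δ·S = -144.6182.
(3,2): S=266.8438. Δ = (V_up−V_dn)/(S_up−S_dn) = (177.1432−75.7426)/(336.2232−234.8226) = 1.0000. V = [p*·177.1432 + (1−p*)·75.7426]/1.1 = 122.2256. B = V − Δ·S = -144.6182.
(3,3): S=382.0718. Δ = (V_up−V_dn)/(S_up−S_dn) = (322.3305−177.1432)/(481.4105−336.2232) = 1.0000. V = [p*·322.3305 + (1−p*)·177.1432]/1.1 = 237.4536. B = V − Δ·S = -144.6182.
(2,0): S=147.9104. Δ = (V_up−V_dn)/(S_up−S_dn) = (41.7489−-14.4570)/(186.3671−130.1612) = 1.0000. V = [p*·41.7489 + (1−p*)·-14.4570]/1.1 = 16.4393. B = V − Δ·S = -131.4711.
(2,1): S=211.7808. Δ = (V_up−V_dn)/(S_up−S_dn) = (122.2256−41.7489)/(266.8438−186.3671) = 1.0000. V = [p*·122.2256 + (1−p*)·41.7489]/1.1 = 80.3097. B = V − Δ·S = -131.4711.
(2,2): S=303.2316. Δ = (V_up−V_dn)/(S_up−S_dn) = (237.4536−122.2256)/(382.0718−266.8438) = 1.0000. V = [p*·237.4536 + (1−p*)·122.2256]/1.1 = 171.7605. B = V − Δ·S = -131.4711.
(1,0): S=168.0800. Δ = (V_up−V_dn)/(S_up−S_dn) = (80.3097−16.4393)/(211.7808−147.9104) = 1.0000. V = [p*·80.3097 + (1−p*)·16.4393]/1.1 = 48.5608. B = V − Δ·S = -119.5192.
(1,1): S=240.6600. Δ = (V_up−V_dn)/(S_up−S_dn) = (171.7605−80.3097)/(303.2316−211.7808) = 1.0000. V = [p*·171.7605 + (1−p*)·80.3097]/1.1 = 121.1408. B = V − Δ·S = -119.5192.
(0,0): S=191.0000. Δ = (V_up−V_dn)/(S_up−S_dn) = (121.1408−48.5608)/(240.6600−168.0800) = 1.0000. V = [p*·121.1408 + (1−p*)·48.5608]/1.1 = 82.3462. B = V − Δ·S = -108.6538.
Each (Δ,B) replicates both successor values, so the strategy is self-financing and V0 is arbitrage-free.

(0,0): Delta=1.0000 Bond=-108.6538
(1,0): Delta=1.0000 Bond=-119.5192
(1,1): Delta=1.0000 Bond=-119.5192
(2,0): Delta=1.0000 Bond=-131.4711
(2,1): Delta=1.0000 Bond=-131.4711
(2,2): Delta=1.0000 Bond=-131.4711
(3,0): Delta=1.0000 Bond=-144.6182
(3,1): Delta=1.0000 Bond=-144.6182
(3,2): Delta=1.0000 Bond=-144.6182
(3,3): Delta=1.0000 Bond=-144.6182
V0=82.3462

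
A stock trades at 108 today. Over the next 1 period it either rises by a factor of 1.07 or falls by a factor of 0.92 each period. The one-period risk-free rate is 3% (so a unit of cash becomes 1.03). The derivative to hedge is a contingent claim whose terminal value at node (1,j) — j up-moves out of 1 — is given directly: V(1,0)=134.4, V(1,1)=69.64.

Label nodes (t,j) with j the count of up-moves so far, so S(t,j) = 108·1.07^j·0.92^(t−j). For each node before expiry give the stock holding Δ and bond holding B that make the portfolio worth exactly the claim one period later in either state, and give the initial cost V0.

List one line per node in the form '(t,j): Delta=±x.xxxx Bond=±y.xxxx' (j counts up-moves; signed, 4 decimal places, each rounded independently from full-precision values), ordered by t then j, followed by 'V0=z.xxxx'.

(0,0): Delta=-3.9975 Bond=516.1113
V0=84.3780

Since d<R<u, set p* = (R−d)/(u−d) = 0.7333; price each node as the discounted p*-expectation of its children.
Terminal payoffs: V(1,0)=134.4000, V(1,1)=69.6400
Node (0,0) S=108.0000: V=(p*·69.6400+(1−p*)·134.4000)/1.03=84.3780; Δ=(69.6400−134.4000)/(115.5600−99.3600)=-3.9975; B=V−Δ·S=516.1113
Check: Δ(0,0)·S0 + B(0,0) = 84.3780 = V0.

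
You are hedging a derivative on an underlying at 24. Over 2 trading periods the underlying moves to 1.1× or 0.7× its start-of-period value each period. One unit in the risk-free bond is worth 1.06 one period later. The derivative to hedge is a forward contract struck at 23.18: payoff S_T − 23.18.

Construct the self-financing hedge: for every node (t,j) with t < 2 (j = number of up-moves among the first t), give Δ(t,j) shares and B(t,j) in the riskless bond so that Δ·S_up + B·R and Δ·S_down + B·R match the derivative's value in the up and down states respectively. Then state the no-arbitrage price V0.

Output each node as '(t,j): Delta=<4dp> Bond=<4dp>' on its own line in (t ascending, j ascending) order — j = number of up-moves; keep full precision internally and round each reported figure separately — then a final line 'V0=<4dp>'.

Risk-neutral probability p* = (R−d)/(u−d) = (1.06−0.7)/(1.1−0.7) = 0.9000.
Terminal values V(2,·): V(2,0)=-11.4200, V(2,1)=-4.7000, V(2,2)=5.8600
(1,0): S=16.8000. Δ = (V_up−V_dn)/(S_up−S_dn) = (-4.7000−-11.4200)/(18.4800−11.7600) = 1.0000. V = [p*·-4.7000 + (1−p*)·-11.4200]/1.06 = -5.0679. B = V − Δ·S = -21.8679.
(1,1): S=26.4000. Δ = (V_up−V_dn)/(S_up−S_dn) = (5.8600−-4.7000)/(29.0400−18.4800) = 1.0000. V = [p*·5.8600 + (1−p*)·-4.7000]/1.06 = 4.5321. B = V − Δ·S = -21.8679.
(0,0): S=24.0000. Δ = (V_up−V_dn)/(S_up−S_dn) = (4.5321−-5.0679)/(26.4000−16.8000) = 1.0000. V = [p*·4.5321 + (1−p*)·-5.0679]/1.06 = 3.3699. B = V − Δ·S = -20.6301.
Root portfolio cost Δ·24+B reproduces V0=3.3699.

(0,0): Delta=1.0000 Bond=-20.6301
(1,0): Delta=1.0000 Bond=-21.8679
(1,1): Delta=1.0000 Bond=-21.8679
V0=3.3699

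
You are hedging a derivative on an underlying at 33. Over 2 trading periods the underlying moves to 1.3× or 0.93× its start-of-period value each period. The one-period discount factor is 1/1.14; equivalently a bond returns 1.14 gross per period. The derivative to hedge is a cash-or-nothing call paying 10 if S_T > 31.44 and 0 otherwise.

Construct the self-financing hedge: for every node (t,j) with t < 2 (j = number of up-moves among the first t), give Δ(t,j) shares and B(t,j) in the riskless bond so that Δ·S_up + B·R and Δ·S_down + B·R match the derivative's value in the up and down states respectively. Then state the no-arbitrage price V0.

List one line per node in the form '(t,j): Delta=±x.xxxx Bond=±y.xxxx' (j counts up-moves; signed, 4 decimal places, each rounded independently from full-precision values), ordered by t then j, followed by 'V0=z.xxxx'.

Under the risk-neutral measure, an up-move has probability p* = (R−d)/(u−d) = 0.5676 and values discount at R = 1.14.
At expiry t=2: V(2,0)=0.0000, V(2,1)=10.0000, V(2,2)=10.0000
(1,0): S=30.6900. Δ = (V_up−V_dn)/(S_up−S_dn) = (10.0000−0.0000)/(39.8970−28.5417) = 0.8806. V = [p*·10.0000 + (1−p*)·0.0000]/1.14 = 4.9787. B = V − Δ·S = -22.0484.
(1,1): S=42.9000. Δ = (V_up−V_dn)/(S_up−S_dn) = (10.0000−10.0000)/(55.7700−39.8970) = 0.0000. V = [p*·10.0000 + (1−p*)·10.0000]/1.14 = 8.7719. B = V − Δ·S = 8.7719.
(0,0): S=33.0000. Δ = (V_up−V_dn)/(S_up−S_dn) = (8.7719−4.9787)/(42.9000−30.6900) = 0.3107. V = [p*·8.7719 + (1−p*)·4.9787]/1.14 = 6.2558. B = V − Δ·S = -3.9963.
Root portfolio cost Δ·33+B reproduces V0=6.2558.

(0,0): Delta=0.3107 Bond=-3.9963
(1,0): Delta=0.8806 Bond=-22.0484
(1,1): Delta=0.0000 Bond=8.7719
V0=6.2558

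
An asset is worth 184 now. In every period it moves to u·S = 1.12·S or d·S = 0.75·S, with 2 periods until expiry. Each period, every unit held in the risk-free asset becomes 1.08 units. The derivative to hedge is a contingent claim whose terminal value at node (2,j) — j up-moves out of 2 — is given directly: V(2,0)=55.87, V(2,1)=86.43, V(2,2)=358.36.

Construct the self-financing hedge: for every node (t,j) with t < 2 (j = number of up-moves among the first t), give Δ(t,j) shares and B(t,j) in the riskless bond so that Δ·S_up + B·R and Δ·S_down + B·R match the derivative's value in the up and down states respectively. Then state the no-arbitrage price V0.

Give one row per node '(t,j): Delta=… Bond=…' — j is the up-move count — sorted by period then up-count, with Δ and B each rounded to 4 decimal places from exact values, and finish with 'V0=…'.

(0,0): Delta=3.3435 Bond=-355.9584
(1,0): Delta=0.5985 Bond=-5.6259
(1,1): Delta=3.5663 Bond=-430.3514
V0=259.2467

Risk-neutral probability p* = (R−d)/(u−d) = (1.08−0.75)/(1.12−0.75) = 0.8919.
Terminal payoffs: V(2,0)=55.8700, V(2,1)=86.4300, V(2,2)=358.3600
Node (1,0) S=138.0000: V=(p*·86.4300+(1−p*)·55.8700)/1.08=76.9687; Δ=(86.4300−55.8700)/(154.5600−103.5000)=0.5985; B=V−Δ·S=-5.6259
Node (1,1) S=206.0800: V=(p*·358.3600+(1−p*)·86.4300)/1.08=304.5946; Δ=(358.3600−86.4300)/(230.8096−154.5600)=3.5663; B=V−Δ·S=-430.3514
Node (0,0) S=184.0000: V=(p*·304.5946+(1−p*)·76.9687)/1.08=259.2467; Δ=(304.5946−76.9687)/(206.0800−138.0000)=3.3435; B=V−Δ·S=-355.9584
Check: Δ(0,0)·S0 + B(0,0) = 259.2467 = V0.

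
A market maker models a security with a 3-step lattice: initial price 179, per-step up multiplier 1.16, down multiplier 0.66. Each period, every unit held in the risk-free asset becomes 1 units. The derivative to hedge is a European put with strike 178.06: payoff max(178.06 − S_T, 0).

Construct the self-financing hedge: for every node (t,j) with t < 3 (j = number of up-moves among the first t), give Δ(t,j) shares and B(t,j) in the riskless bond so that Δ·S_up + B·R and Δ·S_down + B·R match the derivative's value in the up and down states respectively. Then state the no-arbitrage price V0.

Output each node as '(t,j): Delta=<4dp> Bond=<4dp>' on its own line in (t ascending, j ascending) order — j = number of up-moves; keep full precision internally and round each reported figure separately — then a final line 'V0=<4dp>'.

(0,0): Delta=-0.4764 Bond=116.2051
(1,0): Delta=-1.0000 Bond=178.0600
(1,1): Delta=-0.3362 Bond=87.0969
(2,0): Delta=-1.0000 Bond=178.0600
(2,1): Delta=-1.0000 Bond=178.0600
(2,2): Delta=-0.1585 Bond=44.2907
V0=30.9247

Risk-neutral probability p* = (R−d)/(u−d) = (1−0.66)/(1.16−0.66) = 0.6800.
Payoff layer (t=3): V(3,0)=126.5982, V(3,1)=87.6120, V(3,2)=19.0908, V(3,3)=0.0000
(2,0): S=77.9724. Δ = (V_up−V_dn)/(S_up−S_dn) = (87.6120−126.5982)/(90.4480−51.4618) = -1.0000. V = [p*·87.6120 + (1−p*)·126.5982]/1 = 100.0876. B = V − Δ·S = 178.0600.
(2,1): S=137.0424. Δ = (V_up−V_dn)/(S_up−S_dn) = (19.0908−87.6120)/(158.9692−90.4480) = -1.0000. V = [p*·19.0908 + (1−p*)·87.6120]/1 = 41.0176. B = V − Δ·S = 178.0600.
(2,2): S=240.8624. Δ = (V_up−V_dn)/(S_up−S_dn) = (0.0000−19.0908)/(279.4004−158.9692) = -0.1585. V = [p*·0.0000 + (1−p*)·19.0908]/1 = 6.1091. B = V − Δ·S = 44.2907.
(1,0): S=118.1400. Δ = (V_up−V_dn)/(S_up−S_dn) = (41.0176−100.0876)/(137.0424−77.9724) = -1.0000. V = [p*·41.0176 + (1−p*)·100.0876]/1 = 59.9200. B = V − Δ·S = 178.0600.
(1,1): S=207.6400. Δ = (V_up−V_dn)/(S_up−S_dn) = (6.1091−41.0176)/(240.8624−137.0424) = -0.3362. V = [p*·6.1091 + (1−p*)·41.0176]/1 = 17.2798. B = V − Δ·S = 87.0969.
(0,0): S=179.0000. Δ = (V_up−V_dn)/(S_up−S_dn) = (17.2798−59.9200)/(207.6400−118.1400) = -0.4764. V = [p*·17.2798 + (1−p*)·59.9200]/1 = 30.9247. B = V − Δ·S = 116.2051.
Root portfolio cost Δ·179+B reproduces V0=30.9247.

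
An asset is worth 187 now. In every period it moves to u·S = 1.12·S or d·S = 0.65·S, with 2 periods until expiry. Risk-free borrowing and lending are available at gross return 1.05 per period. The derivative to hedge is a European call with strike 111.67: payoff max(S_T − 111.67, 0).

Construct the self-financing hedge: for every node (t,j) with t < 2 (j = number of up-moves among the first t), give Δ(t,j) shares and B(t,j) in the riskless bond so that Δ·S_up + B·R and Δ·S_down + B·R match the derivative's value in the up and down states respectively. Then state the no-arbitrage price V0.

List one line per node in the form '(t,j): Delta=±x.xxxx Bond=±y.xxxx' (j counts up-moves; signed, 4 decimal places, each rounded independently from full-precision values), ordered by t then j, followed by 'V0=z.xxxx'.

(0,0): Delta=0.9473 Bond=-90.7734
(1,0): Delta=0.4283 Bond=-32.2247
(1,1): Delta=1.0000 Bond=-106.3524
V0=86.3692

Risk-neutral probability p* = (R−d)/(u−d) = (1.05−0.65)/(1.12−0.65) = 0.8511.
Terminal values V(2,·): V(2,0)=0.0000, V(2,1)=24.4660, V(2,2)=122.9028
Node (1,0) S=121.5500: V=(p*·24.4660+(1−p*)·0.0000)/1.05=19.8306; Δ=(24.4660−0.0000)/(136.1360−79.0075)=0.4283; B=V−Δ·S=-32.2247
Node (1,1) S=209.4400: V=(p*·122.9028+(1−p*)·24.4660)/1.05=103.0876; Δ=(122.9028−24.4660)/(234.5728−136.1360)=1.0000; B=V−Δ·S=-106.3524
Node (0,0) S=187.0000: V=(p*·103.0876+(1−p*)·19.8306)/1.05=86.3692; Δ=(103.0876−19.8306)/(209.4400−121.5500)=0.9473; B=V−Δ·S=-90.7734
Each (Δ,B) replicates both successor values, so the strategy is self-financing and V0 is arbitrage-free.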